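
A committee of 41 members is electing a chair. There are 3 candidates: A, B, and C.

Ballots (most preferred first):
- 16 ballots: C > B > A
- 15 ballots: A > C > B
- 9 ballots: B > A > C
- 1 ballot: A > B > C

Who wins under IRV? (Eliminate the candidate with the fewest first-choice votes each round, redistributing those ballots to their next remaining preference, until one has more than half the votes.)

A

Round 1: A 16, B 9, C 16. B eliminated.
Round 2: A 25, C 16. A has a majority (≥21).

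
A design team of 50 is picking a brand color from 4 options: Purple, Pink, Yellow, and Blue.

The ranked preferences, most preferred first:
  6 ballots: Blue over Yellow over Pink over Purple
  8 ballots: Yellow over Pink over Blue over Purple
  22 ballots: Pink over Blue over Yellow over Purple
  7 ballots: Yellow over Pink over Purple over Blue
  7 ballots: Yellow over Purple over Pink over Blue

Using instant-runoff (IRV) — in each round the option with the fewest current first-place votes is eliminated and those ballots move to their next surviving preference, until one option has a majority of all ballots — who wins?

Yellow

Round 1: Purple 0, Pink 22, Yellow 22, Blue 6. Purple eliminated.
Round 2: Pink 22, Yellow 22, Blue 6. Blue eliminated.
Round 3: Pink 22, Yellow 28. Yellow has a majority (≥26).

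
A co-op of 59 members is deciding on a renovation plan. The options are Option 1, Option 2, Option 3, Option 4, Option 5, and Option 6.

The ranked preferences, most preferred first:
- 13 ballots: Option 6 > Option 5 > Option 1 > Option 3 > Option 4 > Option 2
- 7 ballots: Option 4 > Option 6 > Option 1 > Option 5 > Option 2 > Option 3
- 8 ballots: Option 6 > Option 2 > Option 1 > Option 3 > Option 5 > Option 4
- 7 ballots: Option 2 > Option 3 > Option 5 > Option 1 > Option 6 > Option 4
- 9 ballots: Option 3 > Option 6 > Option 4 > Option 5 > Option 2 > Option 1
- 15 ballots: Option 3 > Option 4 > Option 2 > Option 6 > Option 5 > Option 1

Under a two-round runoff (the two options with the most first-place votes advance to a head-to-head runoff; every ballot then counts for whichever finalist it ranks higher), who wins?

Option 3

Round 1 first-place votes: Option 1 0, Option 2 7, Option 3 24, Option 4 7, Option 5 0, Option 6 21. Option 3 and Option 6 advance.
Runoff: Option 3 is ranked above Option 6 on 31 ballots, Option 6 above Option 3 on 28.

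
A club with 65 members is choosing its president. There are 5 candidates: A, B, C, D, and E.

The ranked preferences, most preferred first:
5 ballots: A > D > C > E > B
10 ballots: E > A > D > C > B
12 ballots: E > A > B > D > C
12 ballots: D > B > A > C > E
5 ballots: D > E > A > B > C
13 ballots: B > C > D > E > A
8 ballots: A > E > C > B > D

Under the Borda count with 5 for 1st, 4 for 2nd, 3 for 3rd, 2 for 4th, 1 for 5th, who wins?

A

A: 5×5 + 10×4 + 12×4 + 12×3 + 5×3 + 13×1 + 8×5 = 217
B: 5×1 + 10×1 + 12×3 + 12×4 + 5×2 + 13×5 + 8×2 = 190
C: 5×3 + 10×2 + 12×1 + 12×2 + 5×1 + 13×4 + 8×3 = 152
D: 5×4 + 10×3 + 12×2 + 12×5 + 5×5 + 13×3 + 8×1 = 206
E: 5×2 + 10×5 + 12×5 + 12×1 + 5×4 + 13×2 + 8×4 = 210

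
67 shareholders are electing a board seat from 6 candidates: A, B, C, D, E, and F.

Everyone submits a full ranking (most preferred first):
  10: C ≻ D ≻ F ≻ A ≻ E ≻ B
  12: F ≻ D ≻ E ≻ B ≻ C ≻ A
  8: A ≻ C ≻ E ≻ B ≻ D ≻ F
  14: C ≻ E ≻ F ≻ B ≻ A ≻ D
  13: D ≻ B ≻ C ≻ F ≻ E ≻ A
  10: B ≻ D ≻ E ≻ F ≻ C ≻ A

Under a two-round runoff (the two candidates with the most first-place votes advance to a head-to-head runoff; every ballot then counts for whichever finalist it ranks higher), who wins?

D

Round 1 first-place votes: A 8, B 10, C 24, D 13, E 0, F 12. C and D advance.
Runoff: C is ranked above D on 32 ballots, D above C on 35.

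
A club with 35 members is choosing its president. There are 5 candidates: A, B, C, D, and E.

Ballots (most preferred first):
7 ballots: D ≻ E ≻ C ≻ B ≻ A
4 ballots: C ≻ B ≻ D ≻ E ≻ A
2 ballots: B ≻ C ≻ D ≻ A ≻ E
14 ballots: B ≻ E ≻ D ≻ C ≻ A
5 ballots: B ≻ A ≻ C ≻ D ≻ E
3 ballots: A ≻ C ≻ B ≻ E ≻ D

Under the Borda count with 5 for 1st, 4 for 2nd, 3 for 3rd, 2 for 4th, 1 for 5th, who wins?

B

A: 7×1 + 4×1 + 2×2 + 14×1 + 5×4 + 3×5 = 64
B: 7×2 + 4×4 + 2×5 + 14×5 + 5×5 + 3×3 = 144
C: 7×3 + 4×5 + 2×4 + 14×2 + 5×3 + 3×4 = 104
D: 7×5 + 4×3 + 2×3 + 14×3 + 5×2 + 3×1 = 108
E: 7×4 + 4×2 + 2×1 + 14×4 + 5×1 + 3×2 = 105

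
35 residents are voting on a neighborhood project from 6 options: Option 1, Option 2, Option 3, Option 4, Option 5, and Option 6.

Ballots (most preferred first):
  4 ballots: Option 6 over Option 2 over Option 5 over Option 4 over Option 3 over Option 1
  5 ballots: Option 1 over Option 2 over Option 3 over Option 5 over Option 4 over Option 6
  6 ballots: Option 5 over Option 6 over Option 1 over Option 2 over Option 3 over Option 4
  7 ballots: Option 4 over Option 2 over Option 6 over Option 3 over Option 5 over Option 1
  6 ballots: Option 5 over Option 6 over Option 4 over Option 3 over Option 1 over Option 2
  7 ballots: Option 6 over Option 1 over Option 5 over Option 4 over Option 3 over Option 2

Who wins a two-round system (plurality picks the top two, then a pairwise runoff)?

Option 6

Round 1 first-place votes: Option 1 5, Option 2 0, Option 3 0, Option 4 7, Option 5 12, Option 6 11. Option 5 and Option 6 advance.
Runoff: Option 5 is ranked above Option 6 on 17 ballots, Option 6 above Option 5 on 18.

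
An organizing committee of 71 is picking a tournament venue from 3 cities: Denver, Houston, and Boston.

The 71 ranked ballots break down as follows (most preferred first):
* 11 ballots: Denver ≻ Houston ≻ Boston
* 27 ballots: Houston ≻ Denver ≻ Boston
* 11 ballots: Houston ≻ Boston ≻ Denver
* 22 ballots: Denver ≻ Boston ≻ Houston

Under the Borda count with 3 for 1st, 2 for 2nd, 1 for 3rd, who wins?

Denver

Denver: 11×3 + 27×2 + 11×1 + 22×3 = 164
Houston: 11×2 + 27×3 + 11×3 + 22×1 = 158
Boston: 11×1 + 27×1 + 11×2 + 22×2 = 104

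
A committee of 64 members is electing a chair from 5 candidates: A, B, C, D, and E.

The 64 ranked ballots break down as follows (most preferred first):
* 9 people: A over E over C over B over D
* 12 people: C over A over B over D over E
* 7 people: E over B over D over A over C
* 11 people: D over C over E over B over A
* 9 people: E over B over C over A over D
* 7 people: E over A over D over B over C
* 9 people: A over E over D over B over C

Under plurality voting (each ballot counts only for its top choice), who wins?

E

First-place votes: A 18, B 0, C 12, D 11, E 23.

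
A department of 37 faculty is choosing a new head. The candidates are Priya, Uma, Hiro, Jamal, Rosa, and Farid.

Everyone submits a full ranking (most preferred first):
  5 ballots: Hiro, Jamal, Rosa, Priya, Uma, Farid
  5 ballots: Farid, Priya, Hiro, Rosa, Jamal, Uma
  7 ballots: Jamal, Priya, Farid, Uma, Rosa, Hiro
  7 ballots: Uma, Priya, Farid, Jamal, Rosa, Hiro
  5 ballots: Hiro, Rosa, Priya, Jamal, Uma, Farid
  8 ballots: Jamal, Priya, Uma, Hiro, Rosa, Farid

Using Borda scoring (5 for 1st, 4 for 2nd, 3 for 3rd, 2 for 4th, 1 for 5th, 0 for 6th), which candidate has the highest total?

Priya: 5×2 + 5×4 + 7×4 + 7×4 + 5×3 + 8×4 = 133
Uma: 5×1 + 5×0 + 7×2 + 7×5 + 5×1 + 8×3 = 83
Hiro: 5×5 + 5×3 + 7×0 + 7×0 + 5×5 + 8×2 = 81
Jamal: 5×4 + 5×1 + 7×5 + 7×2 + 5×2 + 8×5 = 124
Rosa: 5×3 + 5×2 + 7×1 + 7×1 + 5×4 + 8×1 = 67
Farid: 5×0 + 5×5 + 7×3 + 7×3 + 5×0 + 8×0 = 67

Priya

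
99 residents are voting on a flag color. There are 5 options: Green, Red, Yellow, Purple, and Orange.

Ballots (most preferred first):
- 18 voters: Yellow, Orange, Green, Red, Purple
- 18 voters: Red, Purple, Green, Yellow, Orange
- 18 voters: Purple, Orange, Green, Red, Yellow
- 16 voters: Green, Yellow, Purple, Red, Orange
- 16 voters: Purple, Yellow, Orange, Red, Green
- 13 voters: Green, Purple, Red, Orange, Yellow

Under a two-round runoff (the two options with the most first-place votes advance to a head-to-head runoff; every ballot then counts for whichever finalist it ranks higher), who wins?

Round 1 first-place votes: Green 29, Red 18, Yellow 18, Purple 34, Orange 0. Purple and Green advance.
Runoff: Purple is ranked above Green on 52 ballots, Green above Purple on 47.

Purple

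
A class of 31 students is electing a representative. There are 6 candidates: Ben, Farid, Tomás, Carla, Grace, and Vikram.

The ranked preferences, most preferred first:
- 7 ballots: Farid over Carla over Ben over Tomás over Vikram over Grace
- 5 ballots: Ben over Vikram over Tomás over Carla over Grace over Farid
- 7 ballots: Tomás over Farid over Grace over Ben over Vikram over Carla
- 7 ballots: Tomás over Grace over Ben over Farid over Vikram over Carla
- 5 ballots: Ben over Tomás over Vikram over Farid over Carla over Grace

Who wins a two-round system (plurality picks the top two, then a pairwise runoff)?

Ben

Round 1 first-place votes: Ben 10, Farid 7, Tomás 14, Carla 0, Grace 0, Vikram 0. Tomás and Ben advance.
Runoff: Tomás is ranked above Ben on 14 ballots, Ben above Tomás on 17.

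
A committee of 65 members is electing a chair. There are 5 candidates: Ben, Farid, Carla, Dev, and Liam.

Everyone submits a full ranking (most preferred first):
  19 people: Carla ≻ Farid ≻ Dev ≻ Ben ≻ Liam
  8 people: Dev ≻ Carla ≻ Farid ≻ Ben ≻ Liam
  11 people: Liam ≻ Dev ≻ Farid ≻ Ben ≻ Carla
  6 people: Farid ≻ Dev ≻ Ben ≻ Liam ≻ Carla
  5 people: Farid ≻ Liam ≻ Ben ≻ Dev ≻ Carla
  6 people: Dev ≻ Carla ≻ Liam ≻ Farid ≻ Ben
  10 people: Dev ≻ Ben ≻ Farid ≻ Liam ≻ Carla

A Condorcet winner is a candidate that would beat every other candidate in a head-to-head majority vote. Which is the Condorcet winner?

Dev vs Ben: 60–5
Dev vs Farid: 35–30
Dev vs Carla: 46–19
Dev vs Liam: 49–16
Dev beats every other candidate.

Dev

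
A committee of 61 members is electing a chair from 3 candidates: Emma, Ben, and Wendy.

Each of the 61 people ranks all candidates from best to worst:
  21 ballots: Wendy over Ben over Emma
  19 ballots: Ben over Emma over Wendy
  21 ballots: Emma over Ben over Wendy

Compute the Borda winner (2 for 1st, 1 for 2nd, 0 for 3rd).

Emma: 21×0 + 19×1 + 21×2 = 61
Ben: 21×1 + 19×2 + 21×1 = 80
Wendy: 21×2 + 19×0 + 21×0 = 42

Ben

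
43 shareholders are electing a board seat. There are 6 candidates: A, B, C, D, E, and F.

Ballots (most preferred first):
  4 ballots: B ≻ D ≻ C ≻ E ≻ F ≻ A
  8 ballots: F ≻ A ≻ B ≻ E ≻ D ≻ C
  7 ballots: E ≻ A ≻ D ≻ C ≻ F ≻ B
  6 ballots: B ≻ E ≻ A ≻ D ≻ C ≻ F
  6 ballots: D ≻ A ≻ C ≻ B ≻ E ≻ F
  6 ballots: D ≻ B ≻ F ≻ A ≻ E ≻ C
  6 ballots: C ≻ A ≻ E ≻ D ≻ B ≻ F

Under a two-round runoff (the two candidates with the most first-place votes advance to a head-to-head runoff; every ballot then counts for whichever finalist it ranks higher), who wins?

D

Round 1 first-place votes: A 0, B 10, C 6, D 12, E 7, F 8. D and B advance.
Runoff: D is ranked above B on 25 ballots, B above D on 18.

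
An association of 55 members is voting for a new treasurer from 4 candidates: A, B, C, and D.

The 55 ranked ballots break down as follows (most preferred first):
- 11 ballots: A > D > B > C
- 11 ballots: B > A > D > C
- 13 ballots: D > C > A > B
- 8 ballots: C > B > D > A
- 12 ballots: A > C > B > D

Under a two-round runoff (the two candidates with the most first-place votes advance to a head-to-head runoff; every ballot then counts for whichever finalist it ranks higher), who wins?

A

Round 1 first-place votes: A 23, B 11, C 8, D 13. A and D advance.
Runoff: A is ranked above D on 34 ballots, D above A on 21.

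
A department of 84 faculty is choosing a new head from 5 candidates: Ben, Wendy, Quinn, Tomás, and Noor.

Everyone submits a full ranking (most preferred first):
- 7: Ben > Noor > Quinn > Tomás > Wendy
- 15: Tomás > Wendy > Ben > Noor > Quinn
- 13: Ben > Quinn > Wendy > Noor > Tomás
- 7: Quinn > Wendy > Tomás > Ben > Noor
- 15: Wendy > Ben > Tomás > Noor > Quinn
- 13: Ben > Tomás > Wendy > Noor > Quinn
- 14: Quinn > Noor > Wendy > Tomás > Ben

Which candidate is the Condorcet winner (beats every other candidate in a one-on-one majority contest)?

Wendy vs Ben: 51–33
Wendy vs Quinn: 43–41
Wendy vs Tomás: 49–35
Wendy vs Noor: 63–21
Wendy beats every other candidate.

Wendy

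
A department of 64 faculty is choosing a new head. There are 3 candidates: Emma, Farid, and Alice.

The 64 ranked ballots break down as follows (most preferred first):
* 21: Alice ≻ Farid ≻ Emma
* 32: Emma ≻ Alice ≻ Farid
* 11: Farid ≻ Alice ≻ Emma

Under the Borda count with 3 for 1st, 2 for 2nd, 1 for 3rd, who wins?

Emma: 21×1 + 32×3 + 11×1 = 128
Farid: 21×2 + 32×1 + 11×3 = 107
Alice: 21×3 + 32×2 + 11×2 = 149

Alice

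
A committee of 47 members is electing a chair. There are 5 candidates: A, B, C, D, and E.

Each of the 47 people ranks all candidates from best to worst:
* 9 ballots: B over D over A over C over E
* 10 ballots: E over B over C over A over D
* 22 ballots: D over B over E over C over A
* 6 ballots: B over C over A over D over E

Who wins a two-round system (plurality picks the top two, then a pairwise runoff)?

Round 1 first-place votes: A 0, B 15, C 0, D 22, E 10. D and B advance.
Runoff: D is ranked above B on 22 ballots, B above D on 25.

B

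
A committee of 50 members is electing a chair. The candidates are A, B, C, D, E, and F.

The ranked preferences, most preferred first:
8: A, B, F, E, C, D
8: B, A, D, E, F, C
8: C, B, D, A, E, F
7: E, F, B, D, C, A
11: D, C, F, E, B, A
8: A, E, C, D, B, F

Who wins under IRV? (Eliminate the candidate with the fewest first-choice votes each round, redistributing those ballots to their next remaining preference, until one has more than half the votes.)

Round 1: A 16, B 8, C 8, D 11, E 7, F 0. F eliminated.
Round 2: A 16, B 8, C 8, D 11, E 7. E eliminated.
Round 3: A 16, B 15, C 8, D 11. C eliminated.
Round 4: A 16, B 23, D 11. D eliminated.
Round 5: A 16, B 34. B has a majority (≥26).

B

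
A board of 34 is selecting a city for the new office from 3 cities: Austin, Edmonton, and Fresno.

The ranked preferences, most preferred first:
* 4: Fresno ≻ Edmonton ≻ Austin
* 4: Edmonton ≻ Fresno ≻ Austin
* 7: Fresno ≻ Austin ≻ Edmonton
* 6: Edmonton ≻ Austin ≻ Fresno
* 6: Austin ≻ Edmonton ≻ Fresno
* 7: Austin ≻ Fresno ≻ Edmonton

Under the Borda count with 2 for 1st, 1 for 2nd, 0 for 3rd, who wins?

Austin: 4×0 + 4×0 + 7×1 + 6×1 + 6×2 + 7×2 = 39
Edmonton: 4×1 + 4×2 + 7×0 + 6×2 + 6×1 + 7×0 = 30
Fresno: 4×2 + 4×1 + 7×2 + 6×0 + 6×0 + 7×1 = 33

Austin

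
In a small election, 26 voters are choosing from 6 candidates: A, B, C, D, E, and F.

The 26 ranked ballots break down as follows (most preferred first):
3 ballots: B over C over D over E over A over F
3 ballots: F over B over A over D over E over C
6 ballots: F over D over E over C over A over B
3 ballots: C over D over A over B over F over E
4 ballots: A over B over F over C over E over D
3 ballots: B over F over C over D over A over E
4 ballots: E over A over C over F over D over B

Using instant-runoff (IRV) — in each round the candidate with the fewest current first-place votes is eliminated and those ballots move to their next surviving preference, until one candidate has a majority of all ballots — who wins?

A

Round 1: A 4, B 6, C 3, D 0, E 4, F 9. D eliminated.
Round 2: A 4, B 6, C 3, E 4, F 9. C eliminated.
Round 3: A 7, B 6, E 4, F 9. E eliminated.
Round 4: A 11, B 6, F 9. B eliminated.
Round 5: A 14, F 12. A has a majority (≥14).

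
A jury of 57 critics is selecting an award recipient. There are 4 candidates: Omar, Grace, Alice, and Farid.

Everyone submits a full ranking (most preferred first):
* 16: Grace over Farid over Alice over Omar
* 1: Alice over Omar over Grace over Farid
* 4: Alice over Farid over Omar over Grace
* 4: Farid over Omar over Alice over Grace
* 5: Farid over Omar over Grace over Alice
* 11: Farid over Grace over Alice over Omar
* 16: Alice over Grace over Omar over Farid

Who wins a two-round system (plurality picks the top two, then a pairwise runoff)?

Round 1 first-place votes: Omar 0, Grace 16, Alice 21, Farid 20. Alice and Farid advance.
Runoff: Alice is ranked above Farid on 21 ballots, Farid above Alice on 36.

Farid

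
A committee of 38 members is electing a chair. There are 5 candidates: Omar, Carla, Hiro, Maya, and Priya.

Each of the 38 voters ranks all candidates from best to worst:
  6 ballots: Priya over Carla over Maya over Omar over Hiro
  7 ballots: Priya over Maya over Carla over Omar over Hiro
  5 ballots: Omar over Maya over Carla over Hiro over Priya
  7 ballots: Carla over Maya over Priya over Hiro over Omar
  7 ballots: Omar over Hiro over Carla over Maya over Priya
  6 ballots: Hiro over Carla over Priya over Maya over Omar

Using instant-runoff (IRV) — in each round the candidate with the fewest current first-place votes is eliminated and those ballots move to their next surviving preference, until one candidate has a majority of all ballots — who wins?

Round 1: Omar 12, Carla 7, Hiro 6, Maya 0, Priya 13. Maya eliminated.
Round 2: Omar 12, Carla 7, Hiro 6, Priya 13. Hiro eliminated.
Round 3: Omar 12, Carla 13, Priya 13. Omar eliminated.
Round 4: Carla 25, Priya 13. Carla has a majority (≥20).

Carla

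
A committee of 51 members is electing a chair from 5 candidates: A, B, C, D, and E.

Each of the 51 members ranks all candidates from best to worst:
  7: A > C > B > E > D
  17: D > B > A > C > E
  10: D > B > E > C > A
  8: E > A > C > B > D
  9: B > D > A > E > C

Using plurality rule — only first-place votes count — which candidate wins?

First-place votes: A 7, B 9, C 0, D 27, E 8.

D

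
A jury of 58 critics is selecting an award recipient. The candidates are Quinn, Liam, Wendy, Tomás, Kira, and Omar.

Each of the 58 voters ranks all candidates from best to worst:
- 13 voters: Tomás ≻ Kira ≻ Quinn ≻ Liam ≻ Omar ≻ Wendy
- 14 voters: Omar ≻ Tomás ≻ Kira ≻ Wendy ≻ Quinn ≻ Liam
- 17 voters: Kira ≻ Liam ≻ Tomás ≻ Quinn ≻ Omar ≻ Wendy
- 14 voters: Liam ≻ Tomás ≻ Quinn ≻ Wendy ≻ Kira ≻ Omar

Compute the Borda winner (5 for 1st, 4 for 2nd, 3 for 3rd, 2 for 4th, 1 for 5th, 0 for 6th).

Quinn: 13×3 + 14×1 + 17×2 + 14×3 = 129
Liam: 13×2 + 14×0 + 17×4 + 14×5 = 164
Wendy: 13×0 + 14×2 + 17×0 + 14×2 = 56
Tomás: 13×5 + 14×4 + 17×3 + 14×4 = 228
Kira: 13×4 + 14×3 + 17×5 + 14×1 = 193
Omar: 13×1 + 14×5 + 17×1 + 14×0 = 100

Tomás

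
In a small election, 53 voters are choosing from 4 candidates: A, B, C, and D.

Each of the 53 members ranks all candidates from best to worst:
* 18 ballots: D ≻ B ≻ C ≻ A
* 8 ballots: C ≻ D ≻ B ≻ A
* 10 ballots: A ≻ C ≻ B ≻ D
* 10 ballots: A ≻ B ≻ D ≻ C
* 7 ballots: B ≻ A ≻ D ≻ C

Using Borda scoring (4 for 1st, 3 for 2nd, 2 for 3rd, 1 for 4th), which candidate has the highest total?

B

A: 18×1 + 8×1 + 10×4 + 10×4 + 7×3 = 127
B: 18×3 + 8×2 + 10×2 + 10×3 + 7×4 = 148
C: 18×2 + 8×4 + 10×3 + 10×1 + 7×1 = 115
D: 18×4 + 8×3 + 10×1 + 10×2 + 7×2 = 140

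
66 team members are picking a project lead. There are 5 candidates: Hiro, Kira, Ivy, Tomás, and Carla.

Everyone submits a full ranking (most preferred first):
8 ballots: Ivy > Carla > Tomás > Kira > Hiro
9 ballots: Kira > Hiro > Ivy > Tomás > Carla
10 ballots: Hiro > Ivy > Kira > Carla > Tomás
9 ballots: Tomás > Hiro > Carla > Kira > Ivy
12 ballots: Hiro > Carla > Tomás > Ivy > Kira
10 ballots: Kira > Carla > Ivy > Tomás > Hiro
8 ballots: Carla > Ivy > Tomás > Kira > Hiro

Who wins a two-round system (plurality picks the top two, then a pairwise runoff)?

Round 1 first-place votes: Hiro 22, Kira 19, Ivy 8, Tomás 9, Carla 8. Hiro and Kira advance.
Runoff: Hiro is ranked above Kira on 31 ballots, Kira above Hiro on 35.

Kira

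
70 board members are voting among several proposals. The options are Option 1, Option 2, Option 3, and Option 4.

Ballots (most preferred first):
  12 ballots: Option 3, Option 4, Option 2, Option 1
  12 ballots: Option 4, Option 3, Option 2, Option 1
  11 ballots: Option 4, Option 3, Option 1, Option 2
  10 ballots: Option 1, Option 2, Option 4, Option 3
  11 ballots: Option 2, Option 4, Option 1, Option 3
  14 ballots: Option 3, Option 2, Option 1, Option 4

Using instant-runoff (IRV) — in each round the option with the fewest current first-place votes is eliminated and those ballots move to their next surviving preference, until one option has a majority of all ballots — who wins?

Option 4

Round 1: Option 1 10, Option 2 11, Option 3 26, Option 4 23. Option 1 eliminated.
Round 2: Option 2 21, Option 3 26, Option 4 23. Option 2 eliminated.
Round 3: Option 3 26, Option 4 44. Option 4 has a majority (≥36).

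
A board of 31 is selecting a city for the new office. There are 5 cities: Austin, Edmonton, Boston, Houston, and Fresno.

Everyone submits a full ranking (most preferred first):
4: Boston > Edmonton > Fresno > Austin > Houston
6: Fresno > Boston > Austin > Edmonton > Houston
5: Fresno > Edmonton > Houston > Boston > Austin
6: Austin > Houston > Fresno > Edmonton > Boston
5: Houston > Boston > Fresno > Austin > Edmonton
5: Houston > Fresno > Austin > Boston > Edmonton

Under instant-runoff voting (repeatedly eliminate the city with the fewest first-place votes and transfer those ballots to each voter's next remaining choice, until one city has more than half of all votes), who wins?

Houston

Round 1: Austin 6, Edmonton 0, Boston 4, Houston 10, Fresno 11. Edmonton eliminated.
Round 2: Austin 6, Boston 4, Houston 10, Fresno 11. Boston eliminated.
Round 3: Austin 6, Houston 10, Fresno 15. Austin eliminated.
Round 4: Houston 16, Fresno 15. Houston has a majority (≥16).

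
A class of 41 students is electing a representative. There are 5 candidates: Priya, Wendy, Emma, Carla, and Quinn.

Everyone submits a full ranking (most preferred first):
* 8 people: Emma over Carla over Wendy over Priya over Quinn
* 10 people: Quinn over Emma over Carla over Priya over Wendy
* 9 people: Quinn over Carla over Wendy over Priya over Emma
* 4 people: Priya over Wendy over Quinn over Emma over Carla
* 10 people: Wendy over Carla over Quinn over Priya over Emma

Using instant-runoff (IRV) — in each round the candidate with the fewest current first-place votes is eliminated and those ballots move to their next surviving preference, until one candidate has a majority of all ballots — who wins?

Wendy

Round 1: Priya 4, Wendy 10, Emma 8, Carla 0, Quinn 19. Carla eliminated.
Round 2: Priya 4, Wendy 10, Emma 8, Quinn 19. Priya eliminated.
Round 3: Wendy 14, Emma 8, Quinn 19. Emma eliminated.
Round 4: Wendy 22, Quinn 19. Wendy has a majority (≥21).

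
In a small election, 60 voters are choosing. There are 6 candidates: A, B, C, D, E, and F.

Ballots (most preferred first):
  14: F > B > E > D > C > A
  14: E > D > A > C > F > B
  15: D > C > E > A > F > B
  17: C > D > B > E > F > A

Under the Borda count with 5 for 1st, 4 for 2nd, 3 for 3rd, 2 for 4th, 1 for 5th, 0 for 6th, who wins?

D

A: 14×0 + 14×3 + 15×2 + 17×0 = 72
B: 14×4 + 14×0 + 15×0 + 17×3 = 107
C: 14×1 + 14×2 + 15×4 + 17×5 = 187
D: 14×2 + 14×4 + 15×5 + 17×4 = 227
E: 14×3 + 14×5 + 15×3 + 17×2 = 191
F: 14×5 + 14×1 + 15×1 + 17×1 = 116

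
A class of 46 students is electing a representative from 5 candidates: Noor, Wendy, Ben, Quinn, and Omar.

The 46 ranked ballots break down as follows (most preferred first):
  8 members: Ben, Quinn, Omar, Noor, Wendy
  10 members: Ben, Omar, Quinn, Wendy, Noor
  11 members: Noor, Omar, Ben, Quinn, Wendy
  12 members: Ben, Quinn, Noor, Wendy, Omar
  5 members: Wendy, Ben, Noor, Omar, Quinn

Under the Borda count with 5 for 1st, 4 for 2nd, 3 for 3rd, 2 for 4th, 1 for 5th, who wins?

Ben

Noor: 8×2 + 10×1 + 11×5 + 12×3 + 5×3 = 132
Wendy: 8×1 + 10×2 + 11×1 + 12×2 + 5×5 = 88
Ben: 8×5 + 10×5 + 11×3 + 12×5 + 5×4 = 203
Quinn: 8×4 + 10×3 + 11×2 + 12×4 + 5×1 = 137
Omar: 8×3 + 10×4 + 11×4 + 12×1 + 5×2 = 130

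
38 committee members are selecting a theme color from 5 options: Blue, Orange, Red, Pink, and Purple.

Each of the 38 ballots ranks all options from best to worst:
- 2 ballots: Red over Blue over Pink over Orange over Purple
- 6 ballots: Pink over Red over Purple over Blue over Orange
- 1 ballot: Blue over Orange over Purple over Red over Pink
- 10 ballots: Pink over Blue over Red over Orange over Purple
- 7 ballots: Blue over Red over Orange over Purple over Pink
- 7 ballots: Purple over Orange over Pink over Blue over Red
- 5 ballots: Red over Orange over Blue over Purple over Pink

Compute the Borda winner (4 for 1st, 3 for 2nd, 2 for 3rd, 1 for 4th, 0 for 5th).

Blue

Blue: 2×3 + 6×1 + 1×4 + 10×3 + 7×4 + 7×1 + 5×2 = 91
Orange: 2×1 + 6×0 + 1×3 + 10×1 + 7×2 + 7×3 + 5×3 = 65
Red: 2×4 + 6×3 + 1×1 + 10×2 + 7×3 + 7×0 + 5×4 = 88
Pink: 2×2 + 6×4 + 1×0 + 10×4 + 7×0 + 7×2 + 5×0 = 82
Purple: 2×0 + 6×2 + 1×2 + 10×0 + 7×1 + 7×4 + 5×1 = 54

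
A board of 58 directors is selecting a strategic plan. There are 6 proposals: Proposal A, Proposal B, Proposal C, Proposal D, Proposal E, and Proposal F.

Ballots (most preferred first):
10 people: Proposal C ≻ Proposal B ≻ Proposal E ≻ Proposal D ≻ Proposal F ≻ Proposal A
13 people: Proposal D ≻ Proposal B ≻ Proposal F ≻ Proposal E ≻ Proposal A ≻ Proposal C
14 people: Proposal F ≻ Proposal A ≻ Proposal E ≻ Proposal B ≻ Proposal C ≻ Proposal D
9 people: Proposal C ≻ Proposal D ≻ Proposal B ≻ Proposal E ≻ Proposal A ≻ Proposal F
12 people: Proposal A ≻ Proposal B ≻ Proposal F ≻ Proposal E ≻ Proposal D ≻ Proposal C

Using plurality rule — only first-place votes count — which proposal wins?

Proposal C

First-place votes: Proposal A 12, Proposal B 0, Proposal C 19, Proposal D 13, Proposal E 0, Proposal F 14.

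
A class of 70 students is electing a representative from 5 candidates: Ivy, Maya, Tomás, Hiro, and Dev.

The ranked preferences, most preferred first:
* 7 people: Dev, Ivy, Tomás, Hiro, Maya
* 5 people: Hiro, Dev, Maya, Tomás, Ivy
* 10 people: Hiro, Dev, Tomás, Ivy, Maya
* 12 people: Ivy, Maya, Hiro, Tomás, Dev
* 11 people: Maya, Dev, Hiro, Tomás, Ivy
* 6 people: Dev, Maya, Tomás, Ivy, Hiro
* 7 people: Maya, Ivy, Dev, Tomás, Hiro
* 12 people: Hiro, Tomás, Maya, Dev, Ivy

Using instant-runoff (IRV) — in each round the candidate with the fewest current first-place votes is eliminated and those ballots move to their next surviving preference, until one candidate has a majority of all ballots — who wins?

Round 1: Ivy 12, Maya 18, Tomás 0, Hiro 27, Dev 13. Tomás eliminated.
Round 2: Ivy 12, Maya 18, Hiro 27, Dev 13. Ivy eliminated.
Round 3: Maya 30, Hiro 27, Dev 13. Dev eliminated.
Round 4: Maya 36, Hiro 34. Maya has a majority (≥36).

Maya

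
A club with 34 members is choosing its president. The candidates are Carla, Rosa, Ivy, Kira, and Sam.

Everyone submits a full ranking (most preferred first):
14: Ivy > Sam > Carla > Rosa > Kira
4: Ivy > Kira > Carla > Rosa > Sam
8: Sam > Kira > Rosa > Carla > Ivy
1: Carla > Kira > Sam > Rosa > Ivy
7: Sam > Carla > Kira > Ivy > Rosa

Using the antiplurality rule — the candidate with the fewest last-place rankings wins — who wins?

Carla

Last-place votes: Carla 0, Rosa 7, Ivy 9, Kira 14, Sam 4.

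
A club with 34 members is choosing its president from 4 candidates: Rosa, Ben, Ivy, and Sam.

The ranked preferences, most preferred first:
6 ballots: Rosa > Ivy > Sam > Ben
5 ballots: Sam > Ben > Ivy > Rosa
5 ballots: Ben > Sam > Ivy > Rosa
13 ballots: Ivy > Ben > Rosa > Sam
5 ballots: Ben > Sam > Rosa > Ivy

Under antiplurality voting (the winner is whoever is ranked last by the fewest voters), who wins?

Last-place votes: Rosa 10, Ben 6, Ivy 5, Sam 13.

Ivy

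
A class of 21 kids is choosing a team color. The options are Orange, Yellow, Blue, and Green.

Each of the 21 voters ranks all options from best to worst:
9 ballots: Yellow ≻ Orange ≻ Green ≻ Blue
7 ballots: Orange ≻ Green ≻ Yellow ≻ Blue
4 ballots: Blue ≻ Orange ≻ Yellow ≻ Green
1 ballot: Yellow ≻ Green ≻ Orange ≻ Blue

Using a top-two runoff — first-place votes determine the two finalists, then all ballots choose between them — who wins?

Orange

Round 1 first-place votes: Orange 7, Yellow 10, Blue 4, Green 0. Yellow and Orange advance.
Runoff: Yellow is ranked above Orange on 10 ballots, Orange above Yellow on 11.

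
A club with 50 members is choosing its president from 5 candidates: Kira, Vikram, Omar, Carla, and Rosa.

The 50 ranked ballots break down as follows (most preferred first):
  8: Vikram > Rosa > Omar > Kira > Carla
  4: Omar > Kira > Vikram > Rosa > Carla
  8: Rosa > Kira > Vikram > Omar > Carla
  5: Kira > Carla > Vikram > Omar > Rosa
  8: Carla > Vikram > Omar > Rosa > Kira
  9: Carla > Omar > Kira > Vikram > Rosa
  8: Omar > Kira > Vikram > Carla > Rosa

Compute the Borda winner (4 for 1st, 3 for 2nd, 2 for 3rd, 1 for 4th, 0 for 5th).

Kira: 8×1 + 4×3 + 8×3 + 5×4 + 8×0 + 9×2 + 8×3 = 106
Vikram: 8×4 + 4×2 + 8×2 + 5×2 + 8×3 + 9×1 + 8×2 = 115
Omar: 8×2 + 4×4 + 8×1 + 5×1 + 8×2 + 9×3 + 8×4 = 120
Carla: 8×0 + 4×0 + 8×0 + 5×3 + 8×4 + 9×4 + 8×1 = 91
Rosa: 8×3 + 4×1 + 8×4 + 5×0 + 8×1 + 9×0 + 8×0 = 68

Omar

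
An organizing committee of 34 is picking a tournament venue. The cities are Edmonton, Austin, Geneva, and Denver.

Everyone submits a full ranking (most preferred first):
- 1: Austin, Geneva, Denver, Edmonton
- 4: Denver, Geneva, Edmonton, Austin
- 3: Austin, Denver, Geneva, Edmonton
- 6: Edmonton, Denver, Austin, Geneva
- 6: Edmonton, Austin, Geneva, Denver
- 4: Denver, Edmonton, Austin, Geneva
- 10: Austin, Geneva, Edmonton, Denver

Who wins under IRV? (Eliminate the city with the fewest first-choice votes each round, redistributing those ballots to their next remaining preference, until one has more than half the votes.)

Edmonton

Round 1: Edmonton 12, Austin 14, Geneva 0, Denver 8. Geneva eliminated.
Round 2: Edmonton 12, Austin 14, Denver 8. Denver eliminated.
Round 3: Edmonton 20, Austin 14. Edmonton has a majority (≥18).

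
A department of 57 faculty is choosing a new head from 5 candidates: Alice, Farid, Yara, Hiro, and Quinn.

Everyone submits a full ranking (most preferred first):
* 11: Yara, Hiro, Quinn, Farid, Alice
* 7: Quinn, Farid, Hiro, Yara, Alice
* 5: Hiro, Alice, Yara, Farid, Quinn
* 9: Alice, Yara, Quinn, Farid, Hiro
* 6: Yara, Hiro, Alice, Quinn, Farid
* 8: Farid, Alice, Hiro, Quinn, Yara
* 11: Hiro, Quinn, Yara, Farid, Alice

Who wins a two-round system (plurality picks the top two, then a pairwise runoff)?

Hiro

Round 1 first-place votes: Alice 9, Farid 8, Yara 17, Hiro 16, Quinn 7. Yara and Hiro advance.
Runoff: Yara is ranked above Hiro on 26 ballots, Hiro above Yara on 31.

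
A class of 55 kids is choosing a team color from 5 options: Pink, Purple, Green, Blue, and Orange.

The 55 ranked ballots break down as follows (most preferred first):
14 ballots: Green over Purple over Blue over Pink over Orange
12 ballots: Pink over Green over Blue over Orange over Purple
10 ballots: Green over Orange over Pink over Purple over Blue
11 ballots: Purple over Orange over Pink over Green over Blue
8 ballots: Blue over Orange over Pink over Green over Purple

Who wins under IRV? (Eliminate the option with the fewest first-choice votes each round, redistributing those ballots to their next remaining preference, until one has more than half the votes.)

Round 1: Pink 12, Purple 11, Green 24, Blue 8, Orange 0. Orange eliminated.
Round 2: Pink 12, Purple 11, Green 24, Blue 8. Blue eliminated.
Round 3: Pink 20, Purple 11, Green 24. Purple eliminated.
Round 4: Pink 31, Green 24. Pink has a majority (≥28).

Pink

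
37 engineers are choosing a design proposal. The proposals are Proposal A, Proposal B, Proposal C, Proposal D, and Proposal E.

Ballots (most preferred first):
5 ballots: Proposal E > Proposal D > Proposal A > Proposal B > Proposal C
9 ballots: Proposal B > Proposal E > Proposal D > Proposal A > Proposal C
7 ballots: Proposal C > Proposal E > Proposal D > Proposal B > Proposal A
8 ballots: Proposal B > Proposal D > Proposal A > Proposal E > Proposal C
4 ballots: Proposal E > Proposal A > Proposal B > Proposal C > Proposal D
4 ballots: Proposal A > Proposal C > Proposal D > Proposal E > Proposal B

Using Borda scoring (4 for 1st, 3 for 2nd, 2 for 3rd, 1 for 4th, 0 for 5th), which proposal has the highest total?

Proposal A: 5×2 + 9×1 + 7×0 + 8×2 + 4×3 + 4×4 = 63
Proposal B: 5×1 + 9×4 + 7×1 + 8×4 + 4×2 + 4×0 = 88
Proposal C: 5×0 + 9×0 + 7×4 + 8×0 + 4×1 + 4×3 = 44
Proposal D: 5×3 + 9×2 + 7×2 + 8×3 + 4×0 + 4×2 = 79
Proposal E: 5×4 + 9×3 + 7×3 + 8×1 + 4×4 + 4×1 = 96

Proposal E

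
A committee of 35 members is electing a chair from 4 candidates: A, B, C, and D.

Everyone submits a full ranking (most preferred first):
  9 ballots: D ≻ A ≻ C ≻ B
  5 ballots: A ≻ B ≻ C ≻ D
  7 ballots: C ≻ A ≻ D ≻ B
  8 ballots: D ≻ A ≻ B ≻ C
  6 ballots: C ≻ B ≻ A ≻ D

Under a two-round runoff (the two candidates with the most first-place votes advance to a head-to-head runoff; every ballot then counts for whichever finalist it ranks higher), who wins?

Round 1 first-place votes: A 5, B 0, C 13, D 17. D and C advance.
Runoff: D is ranked above C on 17 ballots, C above D on 18.

C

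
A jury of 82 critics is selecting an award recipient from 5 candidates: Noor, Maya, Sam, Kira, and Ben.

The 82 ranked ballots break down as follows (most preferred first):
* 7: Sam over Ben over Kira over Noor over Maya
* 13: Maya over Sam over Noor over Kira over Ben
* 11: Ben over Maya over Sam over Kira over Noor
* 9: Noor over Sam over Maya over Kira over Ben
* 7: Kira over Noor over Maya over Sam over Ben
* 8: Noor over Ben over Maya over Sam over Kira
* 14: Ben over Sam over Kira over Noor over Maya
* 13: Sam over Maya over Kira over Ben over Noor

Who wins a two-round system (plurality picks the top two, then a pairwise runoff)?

Round 1 first-place votes: Noor 17, Maya 13, Sam 20, Kira 7, Ben 25. Ben and Sam advance.
Runoff: Ben is ranked above Sam on 33 ballots, Sam above Ben on 49.

Sam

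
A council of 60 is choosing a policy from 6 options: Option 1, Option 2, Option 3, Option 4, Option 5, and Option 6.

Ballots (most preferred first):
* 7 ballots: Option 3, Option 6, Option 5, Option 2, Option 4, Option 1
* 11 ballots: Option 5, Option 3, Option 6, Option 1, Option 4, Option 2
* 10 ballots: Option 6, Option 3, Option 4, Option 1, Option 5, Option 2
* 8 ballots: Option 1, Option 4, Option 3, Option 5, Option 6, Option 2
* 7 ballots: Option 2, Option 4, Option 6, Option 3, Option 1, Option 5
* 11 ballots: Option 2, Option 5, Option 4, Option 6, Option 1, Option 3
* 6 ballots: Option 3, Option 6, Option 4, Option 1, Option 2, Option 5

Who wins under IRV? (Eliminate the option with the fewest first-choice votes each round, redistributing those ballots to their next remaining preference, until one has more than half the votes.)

Option 3

Round 1: Option 1 8, Option 2 18, Option 3 13, Option 4 0, Option 5 11, Option 6 10. Option 4 eliminated.
Round 2: Option 1 8, Option 2 18, Option 3 13, Option 5 11, Option 6 10. Option 1 eliminated.
Round 3: Option 2 18, Option 3 21, Option 5 11, Option 6 10. Option 6 eliminated.
Round 4: Option 2 18, Option 3 31, Option 5 11. Option 3 has a majority (≥31).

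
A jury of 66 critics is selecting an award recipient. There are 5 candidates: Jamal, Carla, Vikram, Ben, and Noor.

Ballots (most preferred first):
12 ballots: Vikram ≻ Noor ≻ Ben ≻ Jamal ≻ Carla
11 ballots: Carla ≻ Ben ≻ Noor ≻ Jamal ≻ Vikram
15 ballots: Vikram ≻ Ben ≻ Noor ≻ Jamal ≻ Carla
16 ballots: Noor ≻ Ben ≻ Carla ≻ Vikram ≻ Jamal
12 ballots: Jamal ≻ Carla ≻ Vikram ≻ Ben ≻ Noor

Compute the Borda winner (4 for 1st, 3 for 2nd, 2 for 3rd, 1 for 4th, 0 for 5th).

Jamal: 12×1 + 11×1 + 15×1 + 16×0 + 12×4 = 86
Carla: 12×0 + 11×4 + 15×0 + 16×2 + 12×3 = 112
Vikram: 12×4 + 11×0 + 15×4 + 16×1 + 12×2 = 148
Ben: 12×2 + 11×3 + 15×3 + 16×3 + 12×1 = 162
Noor: 12×3 + 11×2 + 15×2 + 16×4 + 12×0 = 152

Ben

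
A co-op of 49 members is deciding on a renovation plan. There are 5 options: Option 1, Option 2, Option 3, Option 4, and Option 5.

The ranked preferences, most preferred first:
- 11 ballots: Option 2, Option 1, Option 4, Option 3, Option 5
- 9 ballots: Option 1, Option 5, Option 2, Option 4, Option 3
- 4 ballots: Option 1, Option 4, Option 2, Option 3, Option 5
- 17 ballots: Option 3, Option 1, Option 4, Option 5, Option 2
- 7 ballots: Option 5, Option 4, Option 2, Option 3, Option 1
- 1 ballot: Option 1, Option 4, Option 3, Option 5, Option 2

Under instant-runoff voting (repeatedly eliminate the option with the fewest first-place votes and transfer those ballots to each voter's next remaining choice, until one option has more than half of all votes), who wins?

Option 2

Round 1: Option 1 14, Option 2 11, Option 3 17, Option 4 0, Option 5 7. Option 4 eliminated.
Round 2: Option 1 14, Option 2 11, Option 3 17, Option 5 7. Option 5 eliminated.
Round 3: Option 1 14, Option 2 18, Option 3 17. Option 1 eliminated.
Round 4: Option 2 31, Option 3 18. Option 2 has a majority (≥25).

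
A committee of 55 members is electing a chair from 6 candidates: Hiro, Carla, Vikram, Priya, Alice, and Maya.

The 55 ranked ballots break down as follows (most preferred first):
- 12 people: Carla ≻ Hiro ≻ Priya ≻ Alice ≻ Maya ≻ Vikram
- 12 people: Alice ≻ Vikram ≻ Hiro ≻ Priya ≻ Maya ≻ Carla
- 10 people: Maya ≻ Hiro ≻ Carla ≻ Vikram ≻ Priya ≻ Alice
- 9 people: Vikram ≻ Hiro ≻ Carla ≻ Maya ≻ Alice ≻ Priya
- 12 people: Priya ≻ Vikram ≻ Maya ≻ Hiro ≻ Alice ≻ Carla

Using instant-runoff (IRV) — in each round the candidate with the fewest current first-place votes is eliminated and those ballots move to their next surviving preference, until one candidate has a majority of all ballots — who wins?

Carla

Round 1: Hiro 0, Carla 12, Vikram 9, Priya 12, Alice 12, Maya 10. Hiro eliminated.
Round 2: Carla 12, Vikram 9, Priya 12, Alice 12, Maya 10. Vikram eliminated.
Round 3: Carla 21, Priya 12, Alice 12, Maya 10. Maya eliminated.
Round 4: Carla 31, Priya 12, Alice 12. Carla has a majority (≥28).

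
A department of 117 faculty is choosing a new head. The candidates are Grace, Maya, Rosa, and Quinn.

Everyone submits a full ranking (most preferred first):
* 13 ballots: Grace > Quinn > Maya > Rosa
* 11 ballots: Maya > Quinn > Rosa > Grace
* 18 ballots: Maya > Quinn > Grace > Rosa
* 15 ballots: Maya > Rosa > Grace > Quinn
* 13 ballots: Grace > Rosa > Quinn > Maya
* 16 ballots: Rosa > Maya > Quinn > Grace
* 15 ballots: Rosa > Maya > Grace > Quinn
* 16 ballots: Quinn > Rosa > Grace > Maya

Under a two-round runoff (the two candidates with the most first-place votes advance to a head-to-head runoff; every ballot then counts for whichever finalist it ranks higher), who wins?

Round 1 first-place votes: Grace 26, Maya 44, Rosa 31, Quinn 16. Maya and Rosa advance.
Runoff: Maya is ranked above Rosa on 57 ballots, Rosa above Maya on 60.

Rosa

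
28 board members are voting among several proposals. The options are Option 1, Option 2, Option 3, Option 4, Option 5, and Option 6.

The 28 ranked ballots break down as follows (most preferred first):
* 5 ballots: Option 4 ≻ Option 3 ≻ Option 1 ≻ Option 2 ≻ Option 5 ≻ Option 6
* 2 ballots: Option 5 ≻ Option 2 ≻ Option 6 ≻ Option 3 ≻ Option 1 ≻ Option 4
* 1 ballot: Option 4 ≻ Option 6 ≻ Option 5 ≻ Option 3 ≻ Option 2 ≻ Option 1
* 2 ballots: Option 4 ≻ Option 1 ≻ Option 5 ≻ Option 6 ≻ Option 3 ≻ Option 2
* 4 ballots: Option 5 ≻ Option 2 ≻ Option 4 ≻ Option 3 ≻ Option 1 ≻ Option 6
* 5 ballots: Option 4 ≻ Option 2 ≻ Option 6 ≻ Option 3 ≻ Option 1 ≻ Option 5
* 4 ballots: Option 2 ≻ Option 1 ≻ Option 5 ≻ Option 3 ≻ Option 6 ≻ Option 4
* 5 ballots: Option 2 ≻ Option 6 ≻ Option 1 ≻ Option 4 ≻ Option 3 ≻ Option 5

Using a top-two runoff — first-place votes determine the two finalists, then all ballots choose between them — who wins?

Option 2

Round 1 first-place votes: Option 1 0, Option 2 9, Option 3 0, Option 4 13, Option 5 6, Option 6 0. Option 4 and Option 2 advance.
Runoff: Option 4 is ranked above Option 2 on 13 ballots, Option 2 above Option 4 on 15.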